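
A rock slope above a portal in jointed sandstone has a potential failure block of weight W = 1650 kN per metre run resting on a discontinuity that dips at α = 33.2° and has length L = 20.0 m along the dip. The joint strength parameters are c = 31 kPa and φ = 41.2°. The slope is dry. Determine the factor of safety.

FS = 2.02

Resolving the block weight along and normal to the plane and applying the Mohr–Coulomb strength on the joint:
N' = W cosα = 1650·cos33.2° = 1380.7 kN/m
Driving force T = W sinα = 1650·sin33.2° = 903.5 kN/m
Resisting force R = c·L + N'·tanφ = 31·20.0 + 1380.7·tan41.2° = 620.0 + 1208.7 = 1828.7 kN/m
FS = R / T = 1828.7 / 903.5 = 2.024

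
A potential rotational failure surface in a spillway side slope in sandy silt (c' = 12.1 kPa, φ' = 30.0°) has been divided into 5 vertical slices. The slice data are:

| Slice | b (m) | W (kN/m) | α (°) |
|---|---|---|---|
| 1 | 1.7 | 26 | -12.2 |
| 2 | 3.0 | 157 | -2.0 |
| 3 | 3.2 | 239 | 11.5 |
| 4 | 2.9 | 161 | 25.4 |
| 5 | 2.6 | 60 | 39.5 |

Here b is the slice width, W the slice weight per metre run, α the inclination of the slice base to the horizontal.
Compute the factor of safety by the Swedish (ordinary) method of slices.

FS = 3.67

Ordinary method of slices: FS = Σ[c'·Δl_i + (W_i cosα_i)·tanφ'] / Σ W_i sinα_i, with Δl_i = b_i / cosα_i.
Slice 1: Δl = 1.7/cos(-12.2°) = 1.739 m; N'_1 = 26·cos(-12.2°) = 25.4; c'Δl = 21.05; W sinα = -5.5
Slice 2: Δl = 3.0/cos(-2.0°) = 3.002 m; N'_2 = 157·cos(-2.0°) = 156.9; c'Δl = 36.32; W sinα = -5.5
Slice 3: Δl = 3.2/cos11.5° = 3.266 m; N'_3 = 239·cos11.5° = 234.2; c'Δl = 39.51; W sinα = 47.6
Slice 4: Δl = 2.9/cos25.4° = 3.210 m; N'_4 = 161·cos25.4° = 145.4; c'Δl = 38.84; W sinα = 69.1
Slice 5: Δl = 2.6/cos39.5° = 3.370 m; N'_5 = 60·cos39.5° = 46.3; c'Δl = 40.77; W sinα = 38.2
Σc'Δl = 176.5 kN/m; ΣN' = 608.3 kN/m; ΣW sinα = 143.9 kN/m
Resisting = 176.5 + 608.3·tan30.0° = 176.5 + 351.2 = 527.7 kN/m
FS = 527.7 / 143.9 = 3.667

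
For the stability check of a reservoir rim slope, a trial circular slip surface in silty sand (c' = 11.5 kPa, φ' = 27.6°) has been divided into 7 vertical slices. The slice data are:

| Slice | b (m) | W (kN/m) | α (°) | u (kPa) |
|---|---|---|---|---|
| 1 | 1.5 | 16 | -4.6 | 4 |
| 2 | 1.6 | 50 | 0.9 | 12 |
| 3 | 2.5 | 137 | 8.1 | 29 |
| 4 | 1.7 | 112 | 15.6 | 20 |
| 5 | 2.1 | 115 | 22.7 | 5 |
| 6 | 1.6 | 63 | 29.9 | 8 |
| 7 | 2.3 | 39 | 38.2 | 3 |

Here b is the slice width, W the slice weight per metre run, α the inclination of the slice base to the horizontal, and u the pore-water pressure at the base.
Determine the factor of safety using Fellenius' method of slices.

Ordinary method of slices: FS = Σ[c'·Δl_i + (W_i cosα_i − u_i·Δl_i)·tanφ'] / Σ W_i sinα_i, with Δl_i = b_i / cosα_i.
Slice 1: Δl = 1.5/cos(-4.6°) = 1.505 m; N'_1 = 16·cos(-4.6°) − 4·1.505 = 9.9; c'Δl = 17.31; W sinα = -1.3
Slice 2: Δl = 1.6/cos0.9° = 1.600 m; N'_2 = 50·cos0.9° − 12·1.600 = 30.8; c'Δl = 18.40; W sinα = 0.8
Slice 3: Δl = 2.5/cos8.1° = 2.525 m; N'_3 = 137·cos8.1° − 29·2.525 = 62.4; c'Δl = 29.04; W sinα = 19.3
Slice 4: Δl = 1.7/cos15.6° = 1.765 m; N'_4 = 112·cos15.6° − 20·1.765 = 72.6; c'Δl = 20.30; W sinα = 30.1
Slice 5: Δl = 2.1/cos22.7° = 2.276 m; N'_5 = 115·cos22.7° − 5·2.276 = 94.7; c'Δl = 26.18; W sinα = 44.4
Slice 6: Δl = 1.6/cos29.9° = 1.846 m; N'_6 = 63·cos29.9° − 8·1.846 = 39.8; c'Δl = 21.23; W sinα = 31.4
Slice 7: Δl = 2.3/cos38.2° = 2.927 m; N'_7 = 39·cos38.2° − 3·2.927 = 21.9; c'Δl = 33.66; W sinα = 24.1
Σc'Δl = 166.1 kN/m; ΣN' = 332.1 kN/m; ΣW sinα = 148.8 kN/m
Resisting = 166.1 + 332.1·tan27.6° = 166.1 + 173.6 = 339.7 kN/m
FS = 339.7 / 148.8 = 2.283

FS = 2.28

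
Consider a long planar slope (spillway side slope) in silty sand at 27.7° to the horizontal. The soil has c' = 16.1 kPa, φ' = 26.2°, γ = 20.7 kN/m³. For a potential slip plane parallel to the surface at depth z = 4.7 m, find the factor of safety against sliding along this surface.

FS = 1.34

For an infinite slope with a slip plane parallel to the surface (no pore pressure): FS = [c' + γz cos²β tanφ'] / [γz sinβ cosβ].
γz = 20.7·4.7 = 97.29 kN/m²
Numerator = 16.1 + 97.29·cos²27.7°·tan26.2° = 16.1 + 97.29·0.7839·0.4921 = 53.628 kPa
Denominator = 97.29·sin27.7°·cos27.7° = 97.29·0.4648·0.8854 = 40.041 kPa
FS = 53.628 / 40.041 = 1.339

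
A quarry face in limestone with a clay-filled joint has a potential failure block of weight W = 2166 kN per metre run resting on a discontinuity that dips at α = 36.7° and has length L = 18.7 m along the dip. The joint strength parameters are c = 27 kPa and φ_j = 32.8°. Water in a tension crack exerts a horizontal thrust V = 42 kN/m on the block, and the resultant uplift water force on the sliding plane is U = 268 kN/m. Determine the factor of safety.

Resolving the block weight along and normal to the plane and applying the Mohr–Coulomb strength on the joint:
N' = W cosα − U − V sinα = 2166·cos36.7° − 268 − 42·sin36.7° = 1443.5 kN/m
Driving force T = W sinα + V cosα = 2166·sin36.7° + 42·cos36.7° = 1328.1 kN/m
Resisting force R = c·L + N'·tanφ_j = 27·18.7 + 1443.5·tan32.8° = 504.9 + 930.3 = 1435.2 kN/m
FS = R / T = 1435.2 / 1328.1 = 1.081

FS = 1.08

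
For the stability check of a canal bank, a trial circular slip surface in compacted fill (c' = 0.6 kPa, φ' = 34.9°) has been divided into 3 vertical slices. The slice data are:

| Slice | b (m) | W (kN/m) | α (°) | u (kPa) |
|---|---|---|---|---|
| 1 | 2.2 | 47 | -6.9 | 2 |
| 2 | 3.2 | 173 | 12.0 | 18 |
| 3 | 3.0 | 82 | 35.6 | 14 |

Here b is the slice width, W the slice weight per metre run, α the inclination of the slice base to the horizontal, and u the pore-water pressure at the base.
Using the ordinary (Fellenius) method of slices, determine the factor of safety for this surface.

FS = 1.57

Ordinary method of slices: FS = Σ[c'·Δl_i + (W_i cosα_i − u_i·Δl_i)·tanφ'] / Σ W_i sinα_i, with Δl_i = b_i / cosα_i.
Slice 1: Δl = 2.2/cos(-6.9°) = 2.216 m; N'_1 = 47·cos(-6.9°) − 2·2.216 = 42.2; c'Δl = 1.33; W sinα = -5.6
Slice 2: Δl = 3.2/cos12.0° = 3.271 m; N'_2 = 173·cos12.0° − 18·3.271 = 110.3; c'Δl = 1.96; W sinα = 36.0
Slice 3: Δl = 3.0/cos35.6° = 3.690 m; N'_3 = 82·cos35.6° − 14·3.690 = 15.0; c'Δl = 2.21; W sinα = 47.7
Σc'Δl = 5.5 kN/m; ΣN' = 167.6 kN/m; ΣW sinα = 78.1 kN/m
Resisting = 5.5 + 167.6·tan34.9° = 5.5 + 116.9 = 122.4 kN/m
FS = 122.4 / 78.1 = 1.568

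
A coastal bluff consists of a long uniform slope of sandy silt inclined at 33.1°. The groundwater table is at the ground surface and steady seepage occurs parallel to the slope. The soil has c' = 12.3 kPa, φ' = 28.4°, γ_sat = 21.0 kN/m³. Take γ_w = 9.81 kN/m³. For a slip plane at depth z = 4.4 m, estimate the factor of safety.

FS = 0.73

With seepage parallel to the slope and the water table at the surface, the effective normal stress on the slip plane uses the buoyant unit weight γ' = γ_sat − γ_w while the driving shear stress uses γ_sat:
FS = [c' + γ' z cos²β tanφ'] / [γ_sat z sinβ cosβ]
γ' = 21.0 − 9.81 = 11.19 kN/m³
Numerator = 12.3 + 11.19·4.4·cos²33.1°·tan28.4° = 12.3 + 11.19·4.4·0.7018·0.5407 = 30.982 kPa
Denominator = 21.0·4.4·sin33.1°·cos33.1° = 21.0·4.4·0.5461·0.8377 = 42.271 kPa
FS = 30.982 / 42.271 = 0.733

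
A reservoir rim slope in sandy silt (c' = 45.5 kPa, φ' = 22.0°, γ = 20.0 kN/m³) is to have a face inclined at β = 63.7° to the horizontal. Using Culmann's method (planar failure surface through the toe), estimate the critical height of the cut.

H_c = 29.85 m

Culmann's analysis gives the critical failure plane at α_cr = (β + φ')/2 = (63.7 + 22.0)/2 = 42.9°, and the critical height
H_c = (4c'/γ) · sinβ cosφ' / [1 − cos(β − φ')]
    = (4·45.5/20.0) · sin63.7°·cos22.0° / [1 − cos(41.7°)]
    = 9.100 · 0.8965·0.9272 / [1 − 0.7466]
    = 9.100 · 0.8312 / 0.2534
    = 29.85 m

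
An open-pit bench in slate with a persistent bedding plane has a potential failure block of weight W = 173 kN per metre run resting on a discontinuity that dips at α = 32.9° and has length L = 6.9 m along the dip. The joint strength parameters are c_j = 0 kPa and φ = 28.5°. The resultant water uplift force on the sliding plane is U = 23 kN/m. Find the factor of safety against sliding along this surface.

FS = 0.71

Resolving the block weight along and normal to the plane and applying the Mohr–Coulomb strength on the joint:
N' = W cosα − U = 173·cos32.9° − 23 = 122.3 kN/m
Driving force T = W sinα = 173·sin32.9° = 94.0 kN/m
Resisting force R = c_j·L + N'·tanφ = 0·6.9 + 122.3·tan28.5° = 0.0 + 66.4 = 66.4 kN/m
FS = R / T = 66.4 / 94.0 = 0.706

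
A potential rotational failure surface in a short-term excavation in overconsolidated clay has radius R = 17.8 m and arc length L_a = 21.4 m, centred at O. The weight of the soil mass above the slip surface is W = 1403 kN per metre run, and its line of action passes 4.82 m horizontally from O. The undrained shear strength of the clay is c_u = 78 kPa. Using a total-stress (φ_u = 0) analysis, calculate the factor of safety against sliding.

Taking moments about the centre O, the resisting moment is provided by the undrained shear strength acting along the arc:
M_R = c_u·L_a·R = 78·21.40·17.8 = 29711.8 kN·m/m
M_D = W·d = 1403·4.82 = 6762.5 kN·m/m
FS = M_R / M_D = 29711.8 / 6762.5 = 4.394

FS = 4.39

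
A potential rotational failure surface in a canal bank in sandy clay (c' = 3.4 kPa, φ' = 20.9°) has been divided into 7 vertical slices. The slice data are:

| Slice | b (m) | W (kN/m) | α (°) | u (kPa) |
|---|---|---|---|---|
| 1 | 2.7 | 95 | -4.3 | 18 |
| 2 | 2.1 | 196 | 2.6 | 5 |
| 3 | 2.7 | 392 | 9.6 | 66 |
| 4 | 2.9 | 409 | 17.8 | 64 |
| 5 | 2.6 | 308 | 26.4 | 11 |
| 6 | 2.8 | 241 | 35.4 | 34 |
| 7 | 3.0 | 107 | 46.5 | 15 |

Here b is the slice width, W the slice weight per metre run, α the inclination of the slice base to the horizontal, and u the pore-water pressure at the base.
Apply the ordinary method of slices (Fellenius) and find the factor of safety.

Ordinary method of slices: FS = Σ[c'·Δl_i + (W_i cosα_i − u_i·Δl_i)·tanφ'] / Σ W_i sinα_i, with Δl_i = b_i / cosα_i.
Slice 1: Δl = 2.7/cos(-4.3°) = 2.708 m; N'_1 = 95·cos(-4.3°) − 18·2.708 = 46.0; c'Δl = 9.21; W sinα = -7.1
Slice 2: Δl = 2.1/cos2.6° = 2.102 m; N'_2 = 196·cos2.6° − 5·2.102 = 185.3; c'Δl = 7.15; W sinα = 8.9
Slice 3: Δl = 2.7/cos9.6° = 2.738 m; N'_3 = 392·cos9.6° − 66·2.738 = 205.8; c'Δl = 9.31; W sinα = 65.4
Slice 4: Δl = 2.9/cos17.8° = 3.046 m; N'_4 = 409·cos17.8° − 64·3.046 = 194.5; c'Δl = 10.36; W sinα = 125.0
Slice 5: Δl = 2.6/cos26.4° = 2.903 m; N'_5 = 308·cos26.4° − 11·2.903 = 243.9; c'Δl = 9.87; W sinα = 136.9
Slice 6: Δl = 2.8/cos35.4° = 3.435 m; N'_6 = 241·cos35.4° − 34·3.435 = 79.7; c'Δl = 11.68; W sinα = 139.6
Slice 7: Δl = 3.0/cos46.5° = 4.358 m; N'_7 = 107·cos46.5° − 15·4.358 = 8.3; c'Δl = 14.82; W sinα = 77.6
Σc'Δl = 72.4 kN/m; ΣN' = 963.4 kN/m; ΣW sinα = 546.3 kN/m
Resisting = 72.4 + 963.4·tan20.9° = 72.4 + 367.9 = 440.3 kN/m
FS = 440.3 / 546.3 = 0.806

FS = 0.81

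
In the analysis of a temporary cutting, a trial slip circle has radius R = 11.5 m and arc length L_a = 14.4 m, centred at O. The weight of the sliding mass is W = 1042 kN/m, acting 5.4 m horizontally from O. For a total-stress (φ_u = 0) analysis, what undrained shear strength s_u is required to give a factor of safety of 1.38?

s_u = 46.9 kPa

FS = s_u·L_a·R / (W·d), so s_u = FS·W·d / (L_a·R).
s_u = 1.38·1042·5.4 / (14.40·11.5) = 7765.0 / 165.60 = 46.89 kPa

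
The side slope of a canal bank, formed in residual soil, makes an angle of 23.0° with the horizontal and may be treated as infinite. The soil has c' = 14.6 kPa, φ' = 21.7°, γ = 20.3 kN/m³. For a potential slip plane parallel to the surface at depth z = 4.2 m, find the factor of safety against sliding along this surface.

FS = 1.41

For an infinite slope with a slip plane parallel to the surface (no pore pressure): FS = [c' + γz cos²β tanφ'] / [γz sinβ cosβ].
γz = 20.3·4.2 = 85.26 kN/m²
Numerator = 14.6 + 85.26·cos²23.0°·tan21.7° = 14.6 + 85.26·0.8473·0.3979 = 43.349 kPa
Denominator = 85.26·sin23.0°·cos23.0° = 85.26·0.3907·0.9205 = 30.665 kPa
FS = 43.349 / 30.665 = 1.414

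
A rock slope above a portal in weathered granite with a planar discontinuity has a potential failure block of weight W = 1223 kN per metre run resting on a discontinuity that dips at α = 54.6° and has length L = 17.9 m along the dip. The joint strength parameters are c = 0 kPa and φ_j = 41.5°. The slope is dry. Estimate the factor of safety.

FS = 0.63

Resolving the block weight along and normal to the plane and applying the Mohr–Coulomb strength on the joint:
N' = W cosα = 1223·cos54.6° = 708.5 kN/m
Driving force T = W sinα = 1223·sin54.6° = 996.9 kN/m
Resisting force R = c·L + N'·tanφ_j = 0·17.9 + 708.5·tan41.5° = 0.0 + 626.8 = 626.8 kN/m
FS = R / T = 626.8 / 996.9 = 0.629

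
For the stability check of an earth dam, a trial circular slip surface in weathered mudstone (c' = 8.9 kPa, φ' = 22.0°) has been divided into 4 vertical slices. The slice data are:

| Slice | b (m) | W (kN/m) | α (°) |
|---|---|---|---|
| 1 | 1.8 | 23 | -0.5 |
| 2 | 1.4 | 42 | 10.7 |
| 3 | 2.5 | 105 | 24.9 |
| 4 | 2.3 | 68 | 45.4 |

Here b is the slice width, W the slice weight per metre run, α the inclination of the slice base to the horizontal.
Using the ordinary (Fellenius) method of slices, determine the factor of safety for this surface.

FS = 1.66

Ordinary method of slices: FS = Σ[c'·Δl_i + (W_i cosα_i)·tanφ'] / Σ W_i sinα_i, with Δl_i = b_i / cosα_i.
Slice 1: Δl = 1.8/cos(-0.5°) = 1.800 m; N'_1 = 23·cos(-0.5°) = 23.0; c'Δl = 16.02; W sinα = -0.2
Slice 2: Δl = 1.4/cos10.7° = 1.425 m; N'_2 = 42·cos10.7° = 41.3; c'Δl = 12.68; W sinα = 7.8
Slice 3: Δl = 2.5/cos24.9° = 2.756 m; N'_3 = 105·cos24.9° = 95.2; c'Δl = 24.53; W sinα = 44.2
Slice 4: Δl = 2.3/cos45.4° = 3.276 m; N'_4 = 68·cos45.4° = 47.7; c'Δl = 29.15; W sinα = 48.4
Σc'Δl = 82.4 kN/m; ΣN' = 207.3 kN/m; ΣW sinα = 100.2 kN/m
Resisting = 82.4 + 207.3·tan22.0° = 82.4 + 83.7 = 166.1 kN/m
FS = 166.1 / 100.2 = 1.657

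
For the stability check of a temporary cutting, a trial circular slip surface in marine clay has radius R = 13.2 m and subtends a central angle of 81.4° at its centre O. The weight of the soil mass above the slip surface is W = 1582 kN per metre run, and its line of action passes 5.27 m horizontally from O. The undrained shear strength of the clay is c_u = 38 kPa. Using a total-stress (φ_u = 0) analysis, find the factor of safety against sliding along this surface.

FS = 1.13

Taking moments about the centre O, the resisting moment is provided by the undrained shear strength acting along the arc:
Arc length L_a = R·θ = 13.2·(81.4°·π/180) = 13.2·1.4207 = 18.75 m
M_R = c_u·L_a·R = 38·18.75·13.2 = 9406.6 kN·m/m
M_D = W·d = 1582·5.27 = 8337.1 kN·m/m
FS = M_R / M_D = 9406.6 / 8337.1 = 1.128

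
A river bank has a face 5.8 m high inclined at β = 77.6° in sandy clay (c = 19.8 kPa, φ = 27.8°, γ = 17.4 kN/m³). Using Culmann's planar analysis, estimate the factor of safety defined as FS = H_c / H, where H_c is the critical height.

H_c = (4c/γ) · sinβ cosφ / [1 − cos(β − φ)]
    = (4·19.8/17.4) · sin77.6°·cos27.8° / [1 − cos49.8°]
    = 4.552 · 0.8639 / 0.3545 = 11.09 m
FS = H_c / H = 11.09 / 5.8 = 1.912

FS = 1.91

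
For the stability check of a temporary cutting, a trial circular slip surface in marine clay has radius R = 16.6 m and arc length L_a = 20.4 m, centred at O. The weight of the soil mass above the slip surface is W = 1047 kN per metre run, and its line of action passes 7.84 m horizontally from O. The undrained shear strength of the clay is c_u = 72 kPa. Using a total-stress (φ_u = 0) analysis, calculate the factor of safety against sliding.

FS = 2.97

Taking moments about the centre O, the resisting moment is provided by the undrained shear strength acting along the arc:
M_R = c_u·L_a·R = 72·20.40·16.6 = 24382.1 kN·m/m
M_D = W·d = 1047·7.84 = 8208.5 kN·m/m
FS = M_R / M_D = 24382.1 / 8208.5 = 2.970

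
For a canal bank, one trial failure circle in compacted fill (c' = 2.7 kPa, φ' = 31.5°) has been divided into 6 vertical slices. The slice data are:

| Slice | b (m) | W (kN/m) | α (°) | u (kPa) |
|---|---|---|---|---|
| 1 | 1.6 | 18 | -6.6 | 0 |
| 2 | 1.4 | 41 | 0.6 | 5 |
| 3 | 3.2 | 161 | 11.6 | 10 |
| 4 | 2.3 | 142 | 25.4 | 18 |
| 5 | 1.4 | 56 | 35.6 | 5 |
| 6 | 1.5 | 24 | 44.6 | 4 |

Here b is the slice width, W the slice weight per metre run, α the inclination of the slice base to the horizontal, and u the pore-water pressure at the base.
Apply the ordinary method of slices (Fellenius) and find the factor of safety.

Ordinary method of slices: FS = Σ[c'·Δl_i + (W_i cosα_i − u_i·Δl_i)·tanφ'] / Σ W_i sinα_i, with Δl_i = b_i / cosα_i.
Slice 1: Δl = 1.6/cos(-6.6°) = 1.611 m; N'_1 = 18·cos(-6.6°) − 0·1.611 = 17.9; c'Δl = 4.35; W sinα = -2.1
Slice 2: Δl = 1.4/cos0.6° = 1.400 m; N'_2 = 41·cos0.6° − 5·1.400 = 34.0; c'Δl = 3.78; W sinα = 0.4
Slice 3: Δl = 3.2/cos11.6° = 3.267 m; N'_3 = 161·cos11.6° − 10·3.267 = 125.0; c'Δl = 8.82; W sinα = 32.4
Slice 4: Δl = 2.3/cos25.4° = 2.546 m; N'_4 = 142·cos25.4° − 18·2.546 = 82.4; c'Δl = 6.87; W sinα = 60.9
Slice 5: Δl = 1.4/cos35.6° = 1.722 m; N'_5 = 56·cos35.6° − 5·1.722 = 36.9; c'Δl = 4.65; W sinα = 32.6
Slice 6: Δl = 1.5/cos44.6° = 2.107 m; N'_6 = 24·cos44.6° − 4·2.107 = 8.7; c'Δl = 5.69; W sinα = 16.9
Σc'Δl = 34.2 kN/m; ΣN' = 305.0 kN/m; ΣW sinα = 141.1 kN/m
Resisting = 34.2 + 305.0·tan31.5° = 34.2 + 186.9 = 221.0 kN/m
FS = 221.0 / 141.1 = 1.567

FS = 1.57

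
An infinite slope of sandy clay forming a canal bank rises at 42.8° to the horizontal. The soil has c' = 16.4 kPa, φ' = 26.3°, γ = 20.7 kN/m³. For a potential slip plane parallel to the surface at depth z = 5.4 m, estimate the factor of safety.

For an infinite slope with a slip plane parallel to the surface (no pore pressure): FS = [c' + γz cos²β tanφ'] / [γz sinβ cosβ].
γz = 20.7·5.4 = 111.78 kN/m²
Numerator = 16.4 + 111.78·cos²42.8°·tan26.3° = 16.4 + 111.78·0.5384·0.4942 = 46.142 kPa
Denominator = 111.78·sin42.8°·cos42.8° = 111.78·0.6794·0.7337 = 55.725 kPa
FS = 46.142 / 55.725 = 0.828

FS = 0.83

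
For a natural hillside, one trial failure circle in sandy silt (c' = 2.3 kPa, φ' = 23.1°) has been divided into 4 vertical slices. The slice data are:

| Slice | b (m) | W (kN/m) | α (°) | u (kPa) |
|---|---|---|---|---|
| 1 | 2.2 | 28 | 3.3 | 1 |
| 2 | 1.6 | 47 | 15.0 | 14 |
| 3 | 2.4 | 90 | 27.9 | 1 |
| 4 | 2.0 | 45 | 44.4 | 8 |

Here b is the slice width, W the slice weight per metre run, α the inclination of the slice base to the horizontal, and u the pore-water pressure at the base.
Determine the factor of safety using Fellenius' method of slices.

Ordinary method of slices: FS = Σ[c'·Δl_i + (W_i cosα_i − u_i·Δl_i)·tanφ'] / Σ W_i sinα_i, with Δl_i = b_i / cosα_i.
Slice 1: Δl = 2.2/cos3.3° = 2.204 m; N'_1 = 28·cos3.3° − 1·2.204 = 25.7; c'Δl = 5.07; W sinα = 1.6
Slice 2: Δl = 1.6/cos15.0° = 1.656 m; N'_2 = 47·cos15.0° − 14·1.656 = 22.2; c'Δl = 3.81; W sinα = 12.2
Slice 3: Δl = 2.4/cos27.9° = 2.716 m; N'_3 = 90·cos27.9° − 1·2.716 = 76.8; c'Δl = 6.25; W sinα = 42.1
Slice 4: Δl = 2.0/cos44.4° = 2.799 m; N'_4 = 45·cos44.4° − 8·2.799 = 9.8; c'Δl = 6.44; W sinα = 31.5
Σc'Δl = 21.6 kN/m; ΣN' = 134.5 kN/m; ΣW sinα = 87.4 kN/m
Resisting = 21.6 + 134.5·tan23.1° = 21.6 + 57.4 = 78.9 kN/m
FS = 78.9 / 87.4 = 0.904

FS = 0.90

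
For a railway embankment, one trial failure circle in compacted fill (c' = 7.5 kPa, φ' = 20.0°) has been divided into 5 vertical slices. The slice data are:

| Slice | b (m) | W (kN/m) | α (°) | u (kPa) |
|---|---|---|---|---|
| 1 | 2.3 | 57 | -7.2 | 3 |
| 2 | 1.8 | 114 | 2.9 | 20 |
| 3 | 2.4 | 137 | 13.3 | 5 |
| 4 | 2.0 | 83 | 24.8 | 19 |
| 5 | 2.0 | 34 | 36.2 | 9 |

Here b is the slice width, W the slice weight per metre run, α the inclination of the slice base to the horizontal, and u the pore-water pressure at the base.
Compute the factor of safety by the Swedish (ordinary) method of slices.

FS = 2.22

Ordinary method of slices: FS = Σ[c'·Δl_i + (W_i cosα_i − u_i·Δl_i)·tanφ'] / Σ W_i sinα_i, with Δl_i = b_i / cosα_i.
Slice 1: Δl = 2.3/cos(-7.2°) = 2.318 m; N'_1 = 57·cos(-7.2°) − 3·2.318 = 49.6; c'Δl = 17.39; W sinα = -7.1
Slice 2: Δl = 1.8/cos2.9° = 1.802 m; N'_2 = 114·cos2.9° − 20·1.802 = 77.8; c'Δl = 13.52; W sinα = 5.8
Slice 3: Δl = 2.4/cos13.3° = 2.466 m; N'_3 = 137·cos13.3° − 5·2.466 = 121.0; c'Δl = 18.50; W sinα = 31.5
Slice 4: Δl = 2.0/cos24.8° = 2.203 m; N'_4 = 83·cos24.8° − 19·2.203 = 33.5; c'Δl = 16.52; W sinα = 34.8
Slice 5: Δl = 2.0/cos36.2° = 2.478 m; N'_5 = 34·cos36.2° − 9·2.478 = 5.1; c'Δl = 18.59; W sinα = 20.1
Σc'Δl = 84.5 kN/m; ΣN' = 287.0 kN/m; ΣW sinα = 85.0 kN/m
Resisting = 84.5 + 287.0·tan20.0° = 84.5 + 104.5 = 189.0 kN/m
FS = 189.0 / 85.0 = 2.222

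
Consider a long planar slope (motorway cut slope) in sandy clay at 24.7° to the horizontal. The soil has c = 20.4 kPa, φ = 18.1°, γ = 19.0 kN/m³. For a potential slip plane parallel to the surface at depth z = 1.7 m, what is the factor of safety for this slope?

FS = 2.37

For an infinite slope with a slip plane parallel to the surface (no pore pressure): FS = [c + γz cos²β tanφ] / [γz sinβ cosβ].
γz = 19.0·1.7 = 32.30 kN/m²
Numerator = 20.4 + 32.30·cos²24.7°·tan18.1° = 20.4 + 32.30·0.8254·0.3269 = 29.114 kPa
Denominator = 32.30·sin24.7°·cos24.7° = 32.30·0.4179·0.9085 = 12.262 kPa
FS = 29.114 / 12.262 = 2.374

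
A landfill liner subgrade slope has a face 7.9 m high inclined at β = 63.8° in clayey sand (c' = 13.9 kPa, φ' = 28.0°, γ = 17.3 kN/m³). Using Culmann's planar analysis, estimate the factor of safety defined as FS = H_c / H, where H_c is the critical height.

FS = 1.71

H_c = (4c'/γ) · sinβ cosφ' / [1 − cos(β − φ')]
    = (4·13.9/17.3) · sin63.8°·cos28.0° / [1 − cos35.8°]
    = 3.214 · 0.7922 / 0.1889 = 13.48 m
FS = H_c / H = 13.48 / 7.9 = 1.706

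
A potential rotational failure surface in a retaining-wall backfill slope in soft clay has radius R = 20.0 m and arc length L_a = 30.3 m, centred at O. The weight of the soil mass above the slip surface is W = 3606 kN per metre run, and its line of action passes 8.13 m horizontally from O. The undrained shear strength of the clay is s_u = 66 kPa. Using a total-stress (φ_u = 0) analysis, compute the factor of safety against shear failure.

FS = 1.36

Taking moments about the centre O, the resisting moment is provided by the undrained shear strength acting along the arc:
M_R = s_u·L_a·R = 66·30.30·20.0 = 39996.0 kN·m/m
M_D = W·d = 3606·8.13 = 29316.8 kN·m/m
FS = M_R / M_D = 39996.0 / 29316.8 = 1.364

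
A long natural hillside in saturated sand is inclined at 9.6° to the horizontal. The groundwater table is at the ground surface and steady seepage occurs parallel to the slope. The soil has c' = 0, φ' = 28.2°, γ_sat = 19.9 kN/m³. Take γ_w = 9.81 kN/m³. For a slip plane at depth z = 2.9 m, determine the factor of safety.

With seepage parallel to the slope and the water table at the surface, the effective normal stress on the slip plane uses the buoyant unit weight γ' = γ_sat − γ_w while the driving shear stress uses γ_sat:
FS = [c' + γ' z cos²β tanφ'] / [γ_sat z sinβ cosβ]
(For c' = 0 this reduces to FS = (γ'/γ_sat)·tanφ'/tanβ.)
γ' = 19.9 − 9.81 = 10.09 kN/m³
Numerator = 0.0 + 10.09·2.9·cos²9.6°·tan28.2° = 0.0 + 10.09·2.9·0.9722·0.5362 = 15.253 kPa
Denominator = 19.9·2.9·sin9.6°·cos9.6° = 19.9·2.9·0.1668·0.9860 = 9.489 kPa
FS = 15.253 / 9.489 = 1.607

FS = 1.61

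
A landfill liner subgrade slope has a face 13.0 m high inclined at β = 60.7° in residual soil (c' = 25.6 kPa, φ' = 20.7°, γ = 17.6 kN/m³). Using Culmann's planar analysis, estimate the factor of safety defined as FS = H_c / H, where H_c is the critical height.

H_c = (4c'/γ) · sinβ cosφ' / [1 − cos(β − φ')]
    = (4·25.6/17.6) · sin60.7°·cos20.7° / [1 − cos40.0°]
    = 5.818 · 0.8158 / 0.2340 = 20.29 m
FS = H_c / H = 20.29 / 13.0 = 1.561

FS = 1.56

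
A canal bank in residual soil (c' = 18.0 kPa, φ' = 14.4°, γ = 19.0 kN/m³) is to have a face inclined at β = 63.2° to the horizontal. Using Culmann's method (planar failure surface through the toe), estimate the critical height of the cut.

H_c = 9.60 m

Culmann's analysis gives the critical failure plane at α_cr = (β + φ')/2 = (63.2 + 14.4)/2 = 38.8°, and the critical height
H_c = (4c'/γ) · sinβ cosφ' / [1 − cos(β − φ')]
    = (4·18.0/19.0) · sin63.2°·cos14.4° / [1 − cos(48.8°)]
    = 3.789 · 0.8926·0.9686 / [1 − 0.6587]
    = 3.789 · 0.8645 / 0.3413
    = 9.60 m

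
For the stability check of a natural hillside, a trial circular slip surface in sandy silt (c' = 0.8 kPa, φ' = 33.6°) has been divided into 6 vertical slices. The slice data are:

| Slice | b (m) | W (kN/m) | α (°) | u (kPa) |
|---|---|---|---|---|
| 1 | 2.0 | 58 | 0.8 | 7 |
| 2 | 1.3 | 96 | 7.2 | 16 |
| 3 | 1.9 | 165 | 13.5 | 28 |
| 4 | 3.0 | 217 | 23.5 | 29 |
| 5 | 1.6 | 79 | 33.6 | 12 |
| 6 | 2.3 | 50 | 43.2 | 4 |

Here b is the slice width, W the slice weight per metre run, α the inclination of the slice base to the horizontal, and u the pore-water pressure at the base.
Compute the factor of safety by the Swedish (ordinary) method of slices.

Ordinary method of slices: FS = Σ[c'·Δl_i + (W_i cosα_i − u_i·Δl_i)·tanφ'] / Σ W_i sinα_i, with Δl_i = b_i / cosα_i.
Slice 1: Δl = 2.0/cos0.8° = 2.000 m; N'_1 = 58·cos0.8° − 7·2.000 = 44.0; c'Δl = 1.60; W sinα = 0.8
Slice 2: Δl = 1.3/cos7.2° = 1.310 m; N'_2 = 96·cos7.2° − 16·1.310 = 74.3; c'Δl = 1.05; W sinα = 12.0
Slice 3: Δl = 1.9/cos13.5° = 1.954 m; N'_3 = 165·cos13.5° − 28·1.954 = 105.7; c'Δl = 1.56; W sinα = 38.5
Slice 4: Δl = 3.0/cos23.5° = 3.271 m; N'_4 = 217·cos23.5° − 29·3.271 = 104.1; c'Δl = 2.62; W sinα = 86.5
Slice 5: Δl = 1.6/cos33.6° = 1.921 m; N'_5 = 79·cos33.6° − 12·1.921 = 42.7; c'Δl = 1.54; W sinα = 43.7
Slice 6: Δl = 2.3/cos43.2° = 3.155 m; N'_6 = 50·cos43.2° − 4·3.155 = 23.8; c'Δl = 2.52; W sinα = 34.2
Σc'Δl = 10.9 kN/m; ΣN' = 394.7 kN/m; ΣW sinα = 215.8 kN/m
Resisting = 10.9 + 394.7·tan33.6° = 10.9 + 262.2 = 273.1 kN/m
FS = 273.1 / 215.8 = 1.265

FS = 1.27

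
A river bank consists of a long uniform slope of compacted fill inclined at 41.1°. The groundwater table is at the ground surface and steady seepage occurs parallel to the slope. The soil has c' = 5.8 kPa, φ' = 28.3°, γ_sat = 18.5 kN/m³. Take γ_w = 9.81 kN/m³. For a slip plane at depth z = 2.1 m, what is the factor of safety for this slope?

With seepage parallel to the slope and the water table at the surface, the effective normal stress on the slip plane uses the buoyant unit weight γ' = γ_sat − γ_w while the driving shear stress uses γ_sat:
FS = [c' + γ' z cos²β tanφ'] / [γ_sat z sinβ cosβ]
γ' = 18.5 − 9.81 = 8.69 kN/m³
Numerator = 5.8 + 8.69·2.1·cos²41.1°·tan28.3° = 5.8 + 8.69·2.1·0.5679·0.5384 = 11.380 kPa
Denominator = 18.5·2.1·sin41.1°·cos41.1° = 18.5·2.1·0.6574·0.7536 = 19.245 kPa
FS = 11.380 / 19.245 = 0.591

FS = 0.59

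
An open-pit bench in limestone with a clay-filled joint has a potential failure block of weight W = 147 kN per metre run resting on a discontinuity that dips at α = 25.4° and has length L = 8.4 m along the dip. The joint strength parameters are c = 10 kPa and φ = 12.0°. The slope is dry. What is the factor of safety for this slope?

FS = 1.78

Resolving the block weight along and normal to the plane and applying the Mohr–Coulomb strength on the joint:
N' = W cosα = 147·cos25.4° = 132.8 kN/m
Driving force T = W sinα = 147·sin25.4° = 63.1 kN/m
Resisting force R = c·L + N'·tanφ = 10·8.4 + 132.8·tan12.0° = 84.0 + 28.2 = 112.2 kN/m
FS = R / T = 112.2 / 63.1 = 1.780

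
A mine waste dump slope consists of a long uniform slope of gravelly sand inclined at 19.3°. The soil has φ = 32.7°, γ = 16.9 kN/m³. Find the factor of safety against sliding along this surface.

For a dry cohesionless infinite slope the factor of safety is FS = tanφ / tanβ.
FS = tan32.7° / tan19.3° = 0.6420 / 0.3502 = 1.833

FS = 1.83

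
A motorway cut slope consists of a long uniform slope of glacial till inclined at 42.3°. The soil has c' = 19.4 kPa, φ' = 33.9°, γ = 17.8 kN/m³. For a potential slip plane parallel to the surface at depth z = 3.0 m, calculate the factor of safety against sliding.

For an infinite slope with a slip plane parallel to the surface (no pore pressure): FS = [c' + γz cos²β tanφ'] / [γz sinβ cosβ].
γz = 17.8·3.0 = 53.40 kN/m²
Numerator = 19.4 + 53.40·cos²42.3°·tan33.9° = 19.4 + 53.40·0.5471·0.6720 = 39.030 kPa
Denominator = 53.40·sin42.3°·cos42.3° = 53.40·0.6730·0.7396 = 26.582 kPa
FS = 39.030 / 26.582 = 1.468

FS = 1.47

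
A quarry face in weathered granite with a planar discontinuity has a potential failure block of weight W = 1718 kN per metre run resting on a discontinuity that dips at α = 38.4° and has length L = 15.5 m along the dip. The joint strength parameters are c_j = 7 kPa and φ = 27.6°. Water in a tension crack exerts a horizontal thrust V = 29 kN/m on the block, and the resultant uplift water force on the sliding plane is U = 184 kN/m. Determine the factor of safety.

FS = 0.65

Resolving the block weight along and normal to the plane and applying the Mohr–Coulomb strength on the joint:
N' = W cosα − U − V sinα = 1718·cos38.4° − 184 − 29·sin38.4° = 1144.4 kN/m
Driving force T = W sinα + V cosα = 1718·sin38.4° + 29·cos38.4° = 1089.9 kN/m
Resisting force R = c_j·L + N'·tanφ = 7·15.5 + 1144.4·tan27.6° = 108.5 + 598.3 = 706.8 kN/m
FS = R / T = 706.8 / 1089.9 = 0.648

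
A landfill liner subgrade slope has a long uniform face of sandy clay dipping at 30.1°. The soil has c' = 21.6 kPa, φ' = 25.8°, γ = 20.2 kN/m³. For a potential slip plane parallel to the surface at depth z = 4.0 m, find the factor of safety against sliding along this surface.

For an infinite slope with a slip plane parallel to the surface (no pore pressure): FS = [c' + γz cos²β tanφ'] / [γz sinβ cosβ].
γz = 20.2·4.0 = 80.80 kN/m²
Numerator = 21.6 + 80.80·cos²30.1°·tan25.8° = 21.6 + 80.80·0.7485·0.4834 = 50.836 kPa
Denominator = 80.80·sin30.1°·cos30.1° = 80.80·0.5015·0.8652 = 35.058 kPa
FS = 50.836 / 35.058 = 1.450

FS = 1.45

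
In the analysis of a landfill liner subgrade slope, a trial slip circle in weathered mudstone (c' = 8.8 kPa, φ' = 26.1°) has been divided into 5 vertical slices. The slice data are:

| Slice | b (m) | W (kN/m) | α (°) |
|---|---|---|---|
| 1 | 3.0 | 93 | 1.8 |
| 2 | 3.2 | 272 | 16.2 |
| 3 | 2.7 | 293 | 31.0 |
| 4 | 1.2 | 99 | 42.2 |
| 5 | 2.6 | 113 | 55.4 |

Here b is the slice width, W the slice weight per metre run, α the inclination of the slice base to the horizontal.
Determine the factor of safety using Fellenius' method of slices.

Ordinary method of slices: FS = Σ[c'·Δl_i + (W_i cosα_i)·tanφ'] / Σ W_i sinα_i, with Δl_i = b_i / cosα_i.
Slice 1: Δl = 3.0/cos1.8° = 3.001 m; N'_1 = 93·cos1.8° = 93.0; c'Δl = 26.41; W sinα = 2.9
Slice 2: Δl = 3.2/cos16.2° = 3.332 m; N'_2 = 272·cos16.2° = 261.2; c'Δl = 29.32; W sinα = 75.9
Slice 3: Δl = 2.7/cos31.0° = 3.150 m; N'_3 = 293·cos31.0° = 251.2; c'Δl = 27.72; W sinα = 150.9
Slice 4: Δl = 1.2/cos42.2° = 1.620 m; N'_4 = 99·cos42.2° = 73.3; c'Δl = 14.25; W sinα = 66.5
Slice 5: Δl = 2.6/cos55.4° = 4.579 m; N'_5 = 113·cos55.4° = 64.2; c'Δl = 40.29; W sinα = 93.0
Σc'Δl = 138.0 kN/m; ΣN' = 742.8 kN/m; ΣW sinα = 389.2 kN/m
Resisting = 138.0 + 742.8·tan26.1° = 138.0 + 363.9 = 501.9 kN/m
FS = 501.9 / 389.2 = 1.289

FS = 1.29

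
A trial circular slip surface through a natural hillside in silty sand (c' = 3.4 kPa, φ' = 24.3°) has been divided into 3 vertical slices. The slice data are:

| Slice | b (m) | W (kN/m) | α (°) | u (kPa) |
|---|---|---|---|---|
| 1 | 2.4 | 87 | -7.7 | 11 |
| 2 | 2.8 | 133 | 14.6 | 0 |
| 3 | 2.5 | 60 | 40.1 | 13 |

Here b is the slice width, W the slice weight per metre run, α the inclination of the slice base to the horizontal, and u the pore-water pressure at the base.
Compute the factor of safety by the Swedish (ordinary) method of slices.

Ordinary method of slices: FS = Σ[c'·Δl_i + (W_i cosα_i − u_i·Δl_i)·tanφ'] / Σ W_i sinα_i, with Δl_i = b_i / cosα_i.
Slice 1: Δl = 2.4/cos(-7.7°) = 2.422 m; N'_1 = 87·cos(-7.7°) − 11·2.422 = 59.6; c'Δl = 8.23; W sinα = -11.7
Slice 2: Δl = 2.8/cos14.6° = 2.893 m; N'_2 = 133·cos14.6° − 0·2.893 = 128.7; c'Δl = 9.84; W sinα = 33.5
Slice 3: Δl = 2.5/cos40.1° = 3.268 m; N'_3 = 60·cos40.1° − 13·3.268 = 3.4; c'Δl = 11.11; W sinα = 38.6
Σc'Δl = 29.2 kN/m; ΣN' = 191.7 kN/m; ΣW sinα = 60.5 kN/m
Resisting = 29.2 + 191.7·tan24.3° = 29.2 + 86.6 = 115.7 kN/m
FS = 115.7 / 60.5 = 1.912

FS = 1.91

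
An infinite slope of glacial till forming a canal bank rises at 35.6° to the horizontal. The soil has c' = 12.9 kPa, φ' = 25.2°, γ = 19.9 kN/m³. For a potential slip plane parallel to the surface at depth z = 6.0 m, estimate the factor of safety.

FS = 0.89

For an infinite slope with a slip plane parallel to the surface (no pore pressure): FS = [c' + γz cos²β tanφ'] / [γz sinβ cosβ].
γz = 19.9·6.0 = 119.40 kN/m²
Numerator = 12.9 + 119.40·cos²35.6°·tan25.2° = 12.9 + 119.40·0.6611·0.4706 = 50.046 kPa
Denominator = 119.40·sin35.6°·cos35.6° = 119.40·0.5821·0.8131 = 56.515 kPa
FS = 50.046 / 56.515 = 0.886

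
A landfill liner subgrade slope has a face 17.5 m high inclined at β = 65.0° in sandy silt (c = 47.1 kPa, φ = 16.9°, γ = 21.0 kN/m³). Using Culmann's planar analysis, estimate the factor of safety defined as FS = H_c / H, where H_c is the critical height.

FS = 1.34

H_c = (4c/γ) · sinβ cosφ / [1 − cos(β − φ)]
    = (4·47.1/21.0) · sin65.0°·cos16.9° / [1 − cos48.1°]
    = 8.971 · 0.8672 / 0.3322 = 23.42 m
FS = H_c / H = 23.42 / 17.5 = 1.338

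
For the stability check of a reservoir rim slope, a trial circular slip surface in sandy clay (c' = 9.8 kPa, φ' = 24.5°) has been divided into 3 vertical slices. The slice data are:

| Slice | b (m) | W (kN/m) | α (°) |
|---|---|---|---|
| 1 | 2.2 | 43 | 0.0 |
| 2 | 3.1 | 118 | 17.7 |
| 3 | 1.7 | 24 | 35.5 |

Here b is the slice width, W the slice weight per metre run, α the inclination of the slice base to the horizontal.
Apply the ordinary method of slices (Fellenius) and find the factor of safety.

FS = 3.08

Ordinary method of slices: FS = Σ[c'·Δl_i + (W_i cosα_i)·tanφ'] / Σ W_i sinα_i, with Δl_i = b_i / cosα_i.
Slice 1: Δl = 2.2/cos0.0° = 2.200 m; N'_1 = 43·cos0.0° = 43.0; c'Δl = 21.56; W sinα = 0.0
Slice 2: Δl = 3.1/cos17.7° = 3.254 m; N'_2 = 118·cos17.7° = 112.4; c'Δl = 31.89; W sinα = 35.9
Slice 3: Δl = 1.7/cos35.5° = 2.088 m; N'_3 = 24·cos35.5° = 19.5; c'Δl = 20.46; W sinα = 13.9
Σc'Δl = 73.9 kN/m; ΣN' = 175.0 kN/m; ΣW sinα = 49.8 kN/m
Resisting = 73.9 + 175.0·tan24.5° = 73.9 + 79.7 = 153.6 kN/m
FS = 153.6 / 49.8 = 3.084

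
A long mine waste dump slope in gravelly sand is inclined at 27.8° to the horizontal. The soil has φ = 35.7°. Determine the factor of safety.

FS = 1.36

For a dry cohesionless infinite slope the factor of safety is FS = tanφ / tanβ.
FS = tan35.7° / tan27.8° = 0.7186 / 0.5272 = 1.363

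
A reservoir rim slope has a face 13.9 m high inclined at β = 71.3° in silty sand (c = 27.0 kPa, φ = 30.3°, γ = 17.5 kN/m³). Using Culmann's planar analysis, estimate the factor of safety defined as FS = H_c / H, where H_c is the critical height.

FS = 1.48

H_c = (4c/γ) · sinβ cosφ / [1 − cos(β − φ)]
    = (4·27.0/17.5) · sin71.3°·cos30.3° / [1 − cos41.0°]
    = 6.171 · 0.8178 / 0.2453 = 20.58 m
FS = H_c / H = 20.58 / 13.9 = 1.480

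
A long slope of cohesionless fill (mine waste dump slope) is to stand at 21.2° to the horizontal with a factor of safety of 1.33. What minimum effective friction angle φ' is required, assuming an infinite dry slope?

φ' = 27.3°

FS = tanφ'/tanβ ⇒ tanφ' = FS · tanβ = 1.33 · tan21.2° = 0.5159
φ' = arctan(0.5159) = 27.29°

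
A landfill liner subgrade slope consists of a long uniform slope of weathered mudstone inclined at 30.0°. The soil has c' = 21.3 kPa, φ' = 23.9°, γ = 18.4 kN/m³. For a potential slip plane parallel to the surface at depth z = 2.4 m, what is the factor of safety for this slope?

For an infinite slope with a slip plane parallel to the surface (no pore pressure): FS = [c' + γz cos²β tanφ'] / [γz sinβ cosβ].
γz = 18.4·2.4 = 44.16 kN/m²
Numerator = 21.3 + 44.16·cos²30.0°·tan23.9° = 21.3 + 44.16·0.7500·0.4431 = 35.977 kPa
Denominator = 44.16·sin30.0°·cos30.0° = 44.16·0.5000·0.8660 = 19.122 kPa
FS = 35.977 / 19.122 = 1.881

FS = 1.88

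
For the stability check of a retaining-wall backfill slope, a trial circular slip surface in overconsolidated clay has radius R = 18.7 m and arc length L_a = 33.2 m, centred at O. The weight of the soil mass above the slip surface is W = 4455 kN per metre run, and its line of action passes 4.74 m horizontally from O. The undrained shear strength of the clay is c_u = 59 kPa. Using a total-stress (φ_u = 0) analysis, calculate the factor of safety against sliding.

Taking moments about the centre O, the resisting moment is provided by the undrained shear strength acting along the arc:
M_R = c_u·L_a·R = 59·33.20·18.7 = 36629.6 kN·m/m
M_D = W·d = 4455·4.74 = 21116.7 kN·m/m
FS = M_R / M_D = 36629.6 / 21116.7 = 1.735

FS = 1.73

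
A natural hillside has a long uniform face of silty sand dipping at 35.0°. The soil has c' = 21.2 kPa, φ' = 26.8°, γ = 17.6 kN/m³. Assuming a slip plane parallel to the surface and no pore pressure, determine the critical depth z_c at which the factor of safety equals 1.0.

Setting FS = 1.00 in FS = [c' + γz cos²β tanφ'] / [γz sinβ cosβ] and solving for z:
z = c' / [γ cosβ (FS·sinβ − cosβ·tanφ')]
  = 21.2 / [17.6·cos35.0°·(1.00·sin35.0° − cos35.0°·tan26.8°)]
  = 21.2 / [17.6·0.8192·(1.00·0.5736 − 0.8192·0.5051)]
  = 21.2 / 2.3037 = 9.202 m

z_c = 9.20 m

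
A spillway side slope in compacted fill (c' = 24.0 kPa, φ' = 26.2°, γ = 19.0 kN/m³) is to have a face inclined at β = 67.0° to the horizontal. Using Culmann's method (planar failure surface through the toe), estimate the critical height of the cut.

Culmann's analysis gives the critical failure plane at α_cr = (β + φ')/2 = (67.0 + 26.2)/2 = 46.6°, and the critical height
H_c = (4c'/γ) · sinβ cosφ' / [1 − cos(β − φ')]
    = (4·24.0/19.0) · sin67.0°·cos26.2° / [1 − cos(40.8°)]
    = 5.053 · 0.9205·0.8973 / [1 − 0.7570]
    = 5.053 · 0.8259 / 0.2430
    = 17.17 m

H_c = 17.17 m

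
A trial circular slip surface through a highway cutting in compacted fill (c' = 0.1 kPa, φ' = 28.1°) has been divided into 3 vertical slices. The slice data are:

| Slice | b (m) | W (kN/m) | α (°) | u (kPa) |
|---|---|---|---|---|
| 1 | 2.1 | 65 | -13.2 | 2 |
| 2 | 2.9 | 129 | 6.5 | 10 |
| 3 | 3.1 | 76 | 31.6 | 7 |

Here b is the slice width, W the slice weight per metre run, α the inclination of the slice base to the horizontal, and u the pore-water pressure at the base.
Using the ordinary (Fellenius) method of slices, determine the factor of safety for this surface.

FS = 2.68

Ordinary method of slices: FS = Σ[c'·Δl_i + (W_i cosα_i − u_i·Δl_i)·tanφ'] / Σ W_i sinα_i, with Δl_i = b_i / cosα_i.
Slice 1: Δl = 2.1/cos(-13.2°) = 2.157 m; N'_1 = 65·cos(-13.2°) − 2·2.157 = 59.0; c'Δl = 0.22; W sinα = -14.8
Slice 2: Δl = 2.9/cos6.5° = 2.919 m; N'_2 = 129·cos6.5° − 10·2.919 = 99.0; c'Δl = 0.29; W sinα = 14.6
Slice 3: Δl = 3.1/cos31.6° = 3.640 m; N'_3 = 76·cos31.6° − 7·3.640 = 39.3; c'Δl = 0.36; W sinα = 39.8
Σc'Δl = 0.9 kN/m; ΣN' = 197.2 kN/m; ΣW sinα = 39.6 kN/m
Resisting = 0.9 + 197.2·tan28.1° = 0.9 + 105.3 = 106.2 kN/m
FS = 106.2 / 39.6 = 2.682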